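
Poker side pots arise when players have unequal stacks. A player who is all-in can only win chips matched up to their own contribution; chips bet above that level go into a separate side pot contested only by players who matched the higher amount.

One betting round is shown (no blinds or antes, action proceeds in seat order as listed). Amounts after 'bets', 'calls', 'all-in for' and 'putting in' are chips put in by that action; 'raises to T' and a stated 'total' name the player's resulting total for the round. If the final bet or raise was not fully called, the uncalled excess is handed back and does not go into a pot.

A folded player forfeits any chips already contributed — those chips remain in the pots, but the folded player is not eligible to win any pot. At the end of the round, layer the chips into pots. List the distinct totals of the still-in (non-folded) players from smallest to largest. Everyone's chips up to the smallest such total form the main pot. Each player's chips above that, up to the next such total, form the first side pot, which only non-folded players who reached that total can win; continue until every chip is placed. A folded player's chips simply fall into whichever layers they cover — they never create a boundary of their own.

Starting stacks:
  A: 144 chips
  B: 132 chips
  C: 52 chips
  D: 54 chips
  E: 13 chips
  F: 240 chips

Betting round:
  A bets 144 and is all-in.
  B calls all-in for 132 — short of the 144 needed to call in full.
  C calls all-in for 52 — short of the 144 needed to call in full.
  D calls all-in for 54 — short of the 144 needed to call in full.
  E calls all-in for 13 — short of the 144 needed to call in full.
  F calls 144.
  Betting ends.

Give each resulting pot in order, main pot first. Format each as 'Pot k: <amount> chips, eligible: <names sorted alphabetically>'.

Contributions: A=144, B=132, C=52, D=54, E=13, F=144
Pot levels (distinct totals of non-folded players): 13, 52, 54, 132, 144
Layer 1-13: 13 each from A, B, C, D, E, F = 13*6 = 78 chips; eligible A, B, C, D, E, F
Layer 14-52: 39 each from A, B, C, D, F = 39*5 = 195 chips; eligible A, B, C, D, F
Layer 53-54: 2 each from A, B, D, F = 2*4 = 8 chips; eligible A, B, D, F
Layer 55-132: 78 each from A, B, F = 78*3 = 234 chips; eligible A, B, F
Layer 133-144: 12 each from A, F = 12*2 = 24 chips; eligible A, F

Pot 1: 78 chips, eligible: A, B, C, D, E, F
Pot 2: 195 chips, eligible: A, B, C, D, F
Pot 3: 8 chips, eligible: A, B, D, F
Pot 4: 234 chips, eligible: A, B, F
Pot 5: 24 chips, eligible: A, F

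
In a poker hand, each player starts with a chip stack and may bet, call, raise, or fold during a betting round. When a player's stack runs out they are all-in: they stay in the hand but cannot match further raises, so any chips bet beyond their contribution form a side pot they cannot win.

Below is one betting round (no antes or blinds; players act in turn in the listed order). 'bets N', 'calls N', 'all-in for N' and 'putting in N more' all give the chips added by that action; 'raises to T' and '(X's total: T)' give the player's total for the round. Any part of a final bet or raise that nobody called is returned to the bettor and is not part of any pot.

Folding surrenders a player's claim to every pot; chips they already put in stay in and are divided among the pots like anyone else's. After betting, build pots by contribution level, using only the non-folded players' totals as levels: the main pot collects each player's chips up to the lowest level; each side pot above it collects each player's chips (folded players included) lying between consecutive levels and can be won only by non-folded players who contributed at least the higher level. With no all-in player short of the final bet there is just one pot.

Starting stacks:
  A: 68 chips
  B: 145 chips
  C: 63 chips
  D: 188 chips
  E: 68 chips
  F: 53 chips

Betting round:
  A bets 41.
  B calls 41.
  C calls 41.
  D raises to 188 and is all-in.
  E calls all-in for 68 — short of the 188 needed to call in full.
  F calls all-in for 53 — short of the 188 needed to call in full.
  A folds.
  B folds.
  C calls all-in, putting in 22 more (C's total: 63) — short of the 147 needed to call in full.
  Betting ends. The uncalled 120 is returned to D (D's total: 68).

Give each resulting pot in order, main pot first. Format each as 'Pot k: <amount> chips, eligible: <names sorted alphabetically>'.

Contributions (after 120 returned to D): A=41, B=41, C=63, D=68, E=68, F=53
Folded: A, B
Pot levels (distinct totals of non-folded players): 53, 63, 68
Layer 1-53: A 41 + B 41 + C 53 + D 53 + E 53 + F 53 = 294 chips; eligible C, D, E, F
Layer 54-63: 10 each from C, D, E = 10*3 = 30 chips; eligible C, D, E
Layer 64-68: 5 each from D, E = 5*2 = 10 chips; eligible D, E

Pot 1: 294 chips, eligible: C, D, E, F
Pot 2: 30 chips, eligible: C, D, E
Pot 3: 10 chips, eligible: D, E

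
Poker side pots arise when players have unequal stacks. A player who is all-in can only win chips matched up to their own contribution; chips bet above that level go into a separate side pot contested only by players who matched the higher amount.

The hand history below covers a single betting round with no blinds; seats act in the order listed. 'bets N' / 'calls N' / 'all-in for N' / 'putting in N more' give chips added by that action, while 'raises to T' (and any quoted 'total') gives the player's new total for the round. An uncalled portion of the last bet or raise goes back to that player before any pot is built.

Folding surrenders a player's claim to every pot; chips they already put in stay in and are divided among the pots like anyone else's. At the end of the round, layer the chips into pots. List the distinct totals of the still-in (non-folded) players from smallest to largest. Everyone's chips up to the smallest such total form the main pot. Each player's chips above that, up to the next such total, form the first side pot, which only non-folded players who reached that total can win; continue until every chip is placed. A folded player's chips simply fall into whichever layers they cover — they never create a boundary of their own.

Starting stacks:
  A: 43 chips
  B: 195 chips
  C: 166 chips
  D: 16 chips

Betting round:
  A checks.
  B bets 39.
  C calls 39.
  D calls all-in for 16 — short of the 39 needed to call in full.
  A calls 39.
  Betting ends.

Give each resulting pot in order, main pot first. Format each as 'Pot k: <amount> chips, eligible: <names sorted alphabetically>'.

Pot 1: 64 chips, eligible: A, B, C, D
Pot 2: 69 chips, eligible: A, B, C

Derivation:
Contributions: A=39, B=39, C=39, D=16
Pot levels (distinct totals of non-folded players): 16, 39
Layer 1-16: 16 each from A, B, C, D = 16*4 = 64 chips; eligible A, B, C, D
Layer 17-39: 23 each from A, B, C = 23*3 = 69 chips; eligible A, B, C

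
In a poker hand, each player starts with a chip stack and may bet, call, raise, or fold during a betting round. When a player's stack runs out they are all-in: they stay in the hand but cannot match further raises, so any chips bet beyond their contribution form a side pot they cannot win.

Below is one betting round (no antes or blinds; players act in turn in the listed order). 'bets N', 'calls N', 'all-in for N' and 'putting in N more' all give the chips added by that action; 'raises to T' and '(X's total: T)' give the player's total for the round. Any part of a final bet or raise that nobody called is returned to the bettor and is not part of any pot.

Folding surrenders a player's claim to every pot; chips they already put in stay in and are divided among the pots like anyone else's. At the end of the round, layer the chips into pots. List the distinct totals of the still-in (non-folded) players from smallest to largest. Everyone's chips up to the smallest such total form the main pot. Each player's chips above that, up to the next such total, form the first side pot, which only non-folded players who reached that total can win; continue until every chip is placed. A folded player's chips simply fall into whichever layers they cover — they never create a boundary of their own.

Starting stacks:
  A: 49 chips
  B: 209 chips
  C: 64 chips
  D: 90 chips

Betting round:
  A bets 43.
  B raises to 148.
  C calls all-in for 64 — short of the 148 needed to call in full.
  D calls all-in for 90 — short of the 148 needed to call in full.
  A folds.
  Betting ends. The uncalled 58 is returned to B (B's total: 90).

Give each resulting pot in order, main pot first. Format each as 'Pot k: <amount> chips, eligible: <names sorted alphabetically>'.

Pot 1: 235 chips, eligible: B, C, D
Pot 2: 52 chips, eligible: B, D

Derivation:
Contributions (after 58 returned to B): A=43, B=90, C=64, D=90
Folded: A
Pot levels (distinct totals of non-folded players): 64, 90
Layer 1-64: A 43 + B 64 + C 64 + D 64 = 235 chips; eligible B, C, D
Layer 65-90: 26 each from B, D = 26*2 = 52 chips; eligible B, D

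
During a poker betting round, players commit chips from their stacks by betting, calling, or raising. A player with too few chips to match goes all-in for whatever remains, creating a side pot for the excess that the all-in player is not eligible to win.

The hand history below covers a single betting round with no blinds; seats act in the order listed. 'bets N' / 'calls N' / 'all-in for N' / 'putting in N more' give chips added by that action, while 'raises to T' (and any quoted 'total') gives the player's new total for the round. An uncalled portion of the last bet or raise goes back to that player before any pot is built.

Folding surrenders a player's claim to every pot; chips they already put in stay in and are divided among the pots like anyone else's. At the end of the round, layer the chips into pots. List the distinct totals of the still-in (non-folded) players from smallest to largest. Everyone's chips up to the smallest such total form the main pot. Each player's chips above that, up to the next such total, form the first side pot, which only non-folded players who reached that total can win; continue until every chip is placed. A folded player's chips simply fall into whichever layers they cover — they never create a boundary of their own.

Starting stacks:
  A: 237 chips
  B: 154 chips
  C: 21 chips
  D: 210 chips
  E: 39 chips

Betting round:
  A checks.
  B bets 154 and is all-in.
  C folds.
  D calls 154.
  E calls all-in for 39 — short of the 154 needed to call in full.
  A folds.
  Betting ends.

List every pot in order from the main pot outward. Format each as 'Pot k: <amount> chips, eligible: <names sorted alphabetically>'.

Contributions: B=154, D=154, E=39
Folded: A, C
Pot levels (distinct totals of non-folded players): 39, 154
Layer 1-39: 39 each from B, D, E = 39*3 = 117 chips; eligible B, D, E
Layer 40-154: 115 each from B, D = 115*2 = 230 chips; eligible B, D

Pot 1: 117 chips, eligible: B, D, E
Pot 2: 230 chips, eligible: B, D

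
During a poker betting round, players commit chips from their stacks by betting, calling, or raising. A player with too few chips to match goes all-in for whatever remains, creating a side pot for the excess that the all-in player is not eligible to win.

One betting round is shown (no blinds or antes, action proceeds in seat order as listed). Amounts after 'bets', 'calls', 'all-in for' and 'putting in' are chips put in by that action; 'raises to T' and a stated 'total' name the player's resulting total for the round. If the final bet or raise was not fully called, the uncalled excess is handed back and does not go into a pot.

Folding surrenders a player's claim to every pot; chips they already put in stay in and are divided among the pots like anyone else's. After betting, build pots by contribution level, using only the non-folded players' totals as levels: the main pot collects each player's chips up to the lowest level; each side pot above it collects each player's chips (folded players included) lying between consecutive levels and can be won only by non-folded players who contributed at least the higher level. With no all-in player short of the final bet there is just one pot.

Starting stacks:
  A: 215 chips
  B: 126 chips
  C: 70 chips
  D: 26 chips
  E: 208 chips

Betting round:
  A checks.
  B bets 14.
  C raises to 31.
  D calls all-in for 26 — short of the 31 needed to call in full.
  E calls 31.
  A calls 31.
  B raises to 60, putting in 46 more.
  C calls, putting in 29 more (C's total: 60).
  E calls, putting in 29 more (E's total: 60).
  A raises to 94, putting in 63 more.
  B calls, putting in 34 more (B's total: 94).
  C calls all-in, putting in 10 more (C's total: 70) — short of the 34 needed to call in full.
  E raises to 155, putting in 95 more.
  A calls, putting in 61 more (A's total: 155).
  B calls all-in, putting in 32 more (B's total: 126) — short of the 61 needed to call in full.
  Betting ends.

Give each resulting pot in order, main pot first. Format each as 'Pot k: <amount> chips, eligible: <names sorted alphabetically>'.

Contributions: A=155, B=126, C=70, D=26, E=155
Pot levels (distinct totals of non-folded players): 26, 70, 126, 155
Layer 1-26: 26 each from A, B, C, D, E = 26*5 = 130 chips; eligible A, B, C, D, E
Layer 27-70: 44 each from A, B, C, E = 44*4 = 176 chips; eligible A, B, C, E
Layer 71-126: 56 each from A, B, E = 56*3 = 168 chips; eligible A, B, E
Layer 127-155: 29 each from A, E = 29*2 = 58 chips; eligible A, E

Pot 1: 130 chips, eligible: A, B, C, D, E
Pot 2: 176 chips, eligible: A, B, C, E
Pot 3: 168 chips, eligible: A, B, E
Pot 4: 58 chips, eligible: A, E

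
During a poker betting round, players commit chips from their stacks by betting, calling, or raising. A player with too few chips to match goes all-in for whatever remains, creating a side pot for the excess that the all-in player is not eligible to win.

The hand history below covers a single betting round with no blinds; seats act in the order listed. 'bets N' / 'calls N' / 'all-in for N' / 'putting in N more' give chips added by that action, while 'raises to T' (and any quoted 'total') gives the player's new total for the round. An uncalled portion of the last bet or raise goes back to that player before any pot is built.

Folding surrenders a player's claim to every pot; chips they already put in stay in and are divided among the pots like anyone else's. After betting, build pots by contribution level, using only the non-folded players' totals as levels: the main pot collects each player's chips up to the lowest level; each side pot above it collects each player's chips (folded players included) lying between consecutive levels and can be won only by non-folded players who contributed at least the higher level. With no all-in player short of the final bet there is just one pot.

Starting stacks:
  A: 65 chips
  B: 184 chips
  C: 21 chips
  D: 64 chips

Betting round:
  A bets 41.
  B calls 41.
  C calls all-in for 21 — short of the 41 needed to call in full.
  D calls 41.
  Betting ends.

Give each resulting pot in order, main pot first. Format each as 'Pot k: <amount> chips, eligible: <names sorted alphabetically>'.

Contributions: A=41, B=41, C=21, D=41
Pot levels (distinct totals of non-folded players): 21, 41
Layer 1-21: 21 each from A, B, C, D = 21*4 = 84 chips; eligible A, B, C, D
Layer 22-41: 20 each from A, B, D = 20*3 = 60 chips; eligible A, B, D

Pot 1: 84 chips, eligible: A, B, C, D
Pot 2: 60 chips, eligible: A, B, D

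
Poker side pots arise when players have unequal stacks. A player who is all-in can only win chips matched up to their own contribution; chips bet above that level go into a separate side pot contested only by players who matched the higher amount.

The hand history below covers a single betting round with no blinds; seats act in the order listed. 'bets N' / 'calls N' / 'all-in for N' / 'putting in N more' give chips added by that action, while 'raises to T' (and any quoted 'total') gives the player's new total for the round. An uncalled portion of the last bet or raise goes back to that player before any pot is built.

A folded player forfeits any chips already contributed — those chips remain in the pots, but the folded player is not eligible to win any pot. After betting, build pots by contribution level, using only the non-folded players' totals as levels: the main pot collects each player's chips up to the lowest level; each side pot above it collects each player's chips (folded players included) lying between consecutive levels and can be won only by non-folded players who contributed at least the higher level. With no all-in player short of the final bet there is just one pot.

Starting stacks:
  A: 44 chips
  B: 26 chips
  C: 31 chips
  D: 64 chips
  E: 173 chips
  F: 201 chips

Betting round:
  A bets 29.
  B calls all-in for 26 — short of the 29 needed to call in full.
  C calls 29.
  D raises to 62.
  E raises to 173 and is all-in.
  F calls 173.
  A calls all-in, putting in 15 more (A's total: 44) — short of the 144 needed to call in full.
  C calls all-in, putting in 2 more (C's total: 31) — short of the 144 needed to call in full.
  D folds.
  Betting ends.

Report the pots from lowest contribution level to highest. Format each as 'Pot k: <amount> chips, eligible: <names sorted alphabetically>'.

Contributions: A=44, B=26, C=31, D=62, E=173, F=173
Folded: D
Pot levels (distinct totals of non-folded players): 26, 31, 44, 173
Layer 1-26: 26 each from A, B, C, D, E, F = 26*6 = 156 chips; eligible A, B, C, E, F
Layer 27-31: 5 each from A, C, D, E, F = 5*5 = 25 chips; eligible A, C, E, F
Layer 32-44: 13 each from A, D, E, F = 13*4 = 52 chips; eligible A, E, F
Layer 45-173: D 18 + E 129 + F 129 = 276 chips; eligible E, F

Pot 1: 156 chips, eligible: A, B, C, E, F
Pot 2: 25 chips, eligible: A, C, E, F
Pot 3: 52 chips, eligible: A, E, F
Pot 4: 276 chips, eligible: E, F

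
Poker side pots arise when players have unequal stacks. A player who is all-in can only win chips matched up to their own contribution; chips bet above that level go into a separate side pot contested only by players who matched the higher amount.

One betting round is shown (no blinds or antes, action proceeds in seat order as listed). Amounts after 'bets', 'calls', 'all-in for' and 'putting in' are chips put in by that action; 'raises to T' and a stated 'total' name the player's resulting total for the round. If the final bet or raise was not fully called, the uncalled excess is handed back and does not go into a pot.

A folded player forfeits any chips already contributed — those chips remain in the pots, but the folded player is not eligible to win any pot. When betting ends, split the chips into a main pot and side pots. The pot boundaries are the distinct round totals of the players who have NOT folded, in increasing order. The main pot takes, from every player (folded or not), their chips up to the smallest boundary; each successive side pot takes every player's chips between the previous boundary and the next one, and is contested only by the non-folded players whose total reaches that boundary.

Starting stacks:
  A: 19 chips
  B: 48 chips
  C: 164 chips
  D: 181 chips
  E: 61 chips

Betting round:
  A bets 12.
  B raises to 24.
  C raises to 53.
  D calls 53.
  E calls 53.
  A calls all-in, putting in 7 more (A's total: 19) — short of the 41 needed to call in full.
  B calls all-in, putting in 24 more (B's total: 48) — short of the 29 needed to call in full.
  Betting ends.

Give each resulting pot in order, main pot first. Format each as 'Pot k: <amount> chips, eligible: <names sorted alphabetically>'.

Contributions: A=19, B=48, C=53, D=53, E=53
Pot levels (distinct totals of non-folded players): 19, 48, 53
Layer 1-19: 19 each from A, B, C, D, E = 19*5 = 95 chips; eligible A, B, C, D, E
Layer 20-48: 29 each from B, C, D, E = 29*4 = 116 chips; eligible B, C, D, E
Layer 49-53: 5 each from C, D, E = 5*3 = 15 chips; eligible C, D, E

Pot 1: 95 chips, eligible: A, B, C, D, E
Pot 2: 116 chips, eligible: B, C, D, E
Pot 3: 15 chips, eligible: C, D, E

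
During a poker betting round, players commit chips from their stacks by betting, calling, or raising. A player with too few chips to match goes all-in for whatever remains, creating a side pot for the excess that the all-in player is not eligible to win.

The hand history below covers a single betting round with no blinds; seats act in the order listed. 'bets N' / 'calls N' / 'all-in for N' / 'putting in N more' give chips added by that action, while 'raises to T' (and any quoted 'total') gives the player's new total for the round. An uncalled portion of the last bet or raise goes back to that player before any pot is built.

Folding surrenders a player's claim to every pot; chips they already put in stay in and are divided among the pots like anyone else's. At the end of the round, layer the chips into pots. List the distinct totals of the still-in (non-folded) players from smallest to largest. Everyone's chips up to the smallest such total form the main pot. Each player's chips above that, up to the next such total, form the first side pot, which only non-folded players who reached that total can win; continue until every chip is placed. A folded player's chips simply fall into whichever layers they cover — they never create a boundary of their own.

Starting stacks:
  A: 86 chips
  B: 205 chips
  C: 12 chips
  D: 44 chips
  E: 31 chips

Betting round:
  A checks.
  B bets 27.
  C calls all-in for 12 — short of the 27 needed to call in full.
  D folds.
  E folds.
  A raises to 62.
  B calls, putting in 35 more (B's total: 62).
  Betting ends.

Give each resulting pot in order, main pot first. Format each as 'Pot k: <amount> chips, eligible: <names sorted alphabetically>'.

Pot 1: 36 chips, eligible: A, B, C
Pot 2: 100 chips, eligible: A, B

Derivation:
Contributions: A=62, B=62, C=12
Folded: D, E
Pot levels (distinct totals of non-folded players): 12, 62
Layer 1-12: 12 each from A, B, C = 12*3 = 36 chips; eligible A, B, C
Layer 13-62: 50 each from A, B = 50*2 = 100 chips; eligible A, B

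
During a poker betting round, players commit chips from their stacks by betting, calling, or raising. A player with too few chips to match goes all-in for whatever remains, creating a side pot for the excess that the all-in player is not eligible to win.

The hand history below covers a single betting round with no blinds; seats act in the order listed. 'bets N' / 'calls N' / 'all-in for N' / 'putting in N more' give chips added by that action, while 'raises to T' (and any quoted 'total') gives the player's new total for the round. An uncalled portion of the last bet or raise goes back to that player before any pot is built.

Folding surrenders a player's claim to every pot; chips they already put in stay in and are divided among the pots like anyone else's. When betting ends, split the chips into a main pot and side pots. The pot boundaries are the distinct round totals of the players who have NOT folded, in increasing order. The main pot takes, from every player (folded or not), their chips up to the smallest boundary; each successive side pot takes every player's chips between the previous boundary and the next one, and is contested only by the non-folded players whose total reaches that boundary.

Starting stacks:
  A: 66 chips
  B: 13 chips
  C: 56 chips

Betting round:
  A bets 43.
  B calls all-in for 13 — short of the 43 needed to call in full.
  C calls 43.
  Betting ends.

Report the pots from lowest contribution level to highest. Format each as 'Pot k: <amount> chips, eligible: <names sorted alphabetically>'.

Contributions: A=43, B=13, C=43
Pot levels (distinct totals of non-folded players): 13, 43
Layer 1-13: 13 each from A, B, C = 13*3 = 39 chips; eligible A, B, C
Layer 14-43: 30 each from A, C = 30*2 = 60 chips; eligible A, C

Pot 1: 39 chips, eligible: A, B, C
Pot 2: 60 chips, eligible: A, C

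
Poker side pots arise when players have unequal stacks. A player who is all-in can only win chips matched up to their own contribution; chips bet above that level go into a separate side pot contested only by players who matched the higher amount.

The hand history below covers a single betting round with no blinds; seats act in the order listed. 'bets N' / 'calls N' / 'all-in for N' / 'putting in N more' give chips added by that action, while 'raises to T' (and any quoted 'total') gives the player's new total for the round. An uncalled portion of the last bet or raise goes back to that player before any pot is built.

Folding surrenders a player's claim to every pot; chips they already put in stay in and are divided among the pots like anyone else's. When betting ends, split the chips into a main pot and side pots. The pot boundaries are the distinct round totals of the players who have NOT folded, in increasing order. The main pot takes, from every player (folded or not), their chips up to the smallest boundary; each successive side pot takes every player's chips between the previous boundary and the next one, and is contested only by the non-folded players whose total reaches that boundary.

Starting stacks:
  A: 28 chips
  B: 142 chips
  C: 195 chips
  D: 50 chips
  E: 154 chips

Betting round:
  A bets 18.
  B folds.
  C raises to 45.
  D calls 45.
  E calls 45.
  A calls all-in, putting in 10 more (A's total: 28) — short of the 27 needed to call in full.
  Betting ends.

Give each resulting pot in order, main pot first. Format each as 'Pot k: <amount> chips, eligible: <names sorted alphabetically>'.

Contributions: A=28, C=45, D=45, E=45
Folded: B
Pot levels (distinct totals of non-folded players): 28, 45
Layer 1-28: 28 each from A, C, D, E = 28*4 = 112 chips; eligible A, C, D, E
Layer 29-45: 17 each from C, D, E = 17*3 = 51 chips; eligible C, D, E

Pot 1: 112 chips, eligible: A, C, D, E
Pot 2: 51 chips, eligible: C, D, E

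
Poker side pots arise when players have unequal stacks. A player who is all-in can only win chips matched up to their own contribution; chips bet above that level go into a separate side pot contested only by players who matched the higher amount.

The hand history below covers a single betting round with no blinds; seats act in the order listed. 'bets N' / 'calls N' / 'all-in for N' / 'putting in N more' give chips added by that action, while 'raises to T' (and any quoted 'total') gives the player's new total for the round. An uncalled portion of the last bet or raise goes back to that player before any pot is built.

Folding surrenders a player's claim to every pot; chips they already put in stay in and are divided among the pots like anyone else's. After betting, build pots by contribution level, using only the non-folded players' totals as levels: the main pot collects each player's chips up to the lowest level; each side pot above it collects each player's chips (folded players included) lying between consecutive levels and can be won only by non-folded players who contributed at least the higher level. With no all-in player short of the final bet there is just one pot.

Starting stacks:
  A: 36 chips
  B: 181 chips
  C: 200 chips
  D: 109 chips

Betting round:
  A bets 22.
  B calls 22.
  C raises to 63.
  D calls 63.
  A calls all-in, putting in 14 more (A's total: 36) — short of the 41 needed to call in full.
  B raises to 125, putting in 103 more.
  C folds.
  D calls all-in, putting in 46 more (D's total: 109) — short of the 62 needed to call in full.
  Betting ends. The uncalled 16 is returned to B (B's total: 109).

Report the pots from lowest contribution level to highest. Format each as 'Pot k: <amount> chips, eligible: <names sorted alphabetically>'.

Contributions (after 16 returned to B): A=36, B=109, C=63, D=109
Folded: C
Pot levels (distinct totals of non-folded players): 36, 109
Layer 1-36: 36 each from A, B, C, D = 36*4 = 144 chips; eligible A, B, D
Layer 37-109: B 73 + C 27 + D 73 = 173 chips; eligible B, D

Pot 1: 144 chips, eligible: A, B, D
Pot 2: 173 chips, eligible: B, D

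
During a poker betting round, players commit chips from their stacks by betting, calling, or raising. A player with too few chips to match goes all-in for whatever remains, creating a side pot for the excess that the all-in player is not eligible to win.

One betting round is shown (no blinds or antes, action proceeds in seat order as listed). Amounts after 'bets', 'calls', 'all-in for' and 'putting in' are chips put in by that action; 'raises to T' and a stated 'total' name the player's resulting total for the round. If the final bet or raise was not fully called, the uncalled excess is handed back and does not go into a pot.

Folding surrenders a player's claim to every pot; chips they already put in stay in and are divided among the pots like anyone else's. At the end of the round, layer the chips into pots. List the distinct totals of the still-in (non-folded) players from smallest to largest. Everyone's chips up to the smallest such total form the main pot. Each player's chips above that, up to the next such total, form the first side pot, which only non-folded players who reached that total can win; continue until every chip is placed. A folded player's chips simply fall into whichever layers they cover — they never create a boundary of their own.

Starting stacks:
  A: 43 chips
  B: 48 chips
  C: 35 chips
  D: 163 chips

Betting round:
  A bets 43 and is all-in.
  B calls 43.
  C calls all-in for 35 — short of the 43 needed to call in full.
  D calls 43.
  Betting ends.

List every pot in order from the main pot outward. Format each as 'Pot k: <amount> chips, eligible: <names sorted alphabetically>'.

Contributions: A=43, B=43, C=35, D=43
Pot levels (distinct totals of non-folded players): 35, 43
Layer 1-35: 35 each from A, B, C, D = 35*4 = 140 chips; eligible A, B, C, D
Layer 36-43: 8 each from A, B, D = 8*3 = 24 chips; eligible A, B, D

Pot 1: 140 chips, eligible: A, B, C, D
Pot 2: 24 chips, eligible: A, B, D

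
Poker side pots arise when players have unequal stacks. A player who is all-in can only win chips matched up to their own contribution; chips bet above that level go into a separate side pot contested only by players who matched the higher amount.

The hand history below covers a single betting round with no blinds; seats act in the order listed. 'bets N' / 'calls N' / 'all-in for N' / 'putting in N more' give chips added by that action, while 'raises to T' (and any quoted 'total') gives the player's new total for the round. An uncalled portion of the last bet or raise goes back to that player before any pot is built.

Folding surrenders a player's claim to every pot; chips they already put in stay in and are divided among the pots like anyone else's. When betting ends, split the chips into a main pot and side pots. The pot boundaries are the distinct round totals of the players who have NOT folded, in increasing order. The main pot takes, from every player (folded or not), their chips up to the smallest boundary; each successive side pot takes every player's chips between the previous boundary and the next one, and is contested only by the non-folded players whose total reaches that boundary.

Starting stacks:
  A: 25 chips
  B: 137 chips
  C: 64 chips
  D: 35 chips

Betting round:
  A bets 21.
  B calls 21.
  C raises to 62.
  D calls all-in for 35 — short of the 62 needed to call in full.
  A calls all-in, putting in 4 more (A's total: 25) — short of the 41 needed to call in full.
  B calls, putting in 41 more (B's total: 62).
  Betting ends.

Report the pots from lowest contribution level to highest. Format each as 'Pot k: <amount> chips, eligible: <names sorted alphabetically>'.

Contributions: A=25, B=62, C=62, D=35
Pot levels (distinct totals of non-folded players): 25, 35, 62
Layer 1-25: 25 each from A, B, C, D = 25*4 = 100 chips; eligible A, B, C, D
Layer 26-35: 10 each from B, C, D = 10*3 = 30 chips; eligible B, C, D
Layer 36-62: 27 each from B, C = 27*2 = 54 chips; eligible B, C

Pot 1: 100 chips, eligible: A, B, C, D
Pot 2: 30 chips, eligible: B, C, D
Pot 3: 54 chips, eligible: B, C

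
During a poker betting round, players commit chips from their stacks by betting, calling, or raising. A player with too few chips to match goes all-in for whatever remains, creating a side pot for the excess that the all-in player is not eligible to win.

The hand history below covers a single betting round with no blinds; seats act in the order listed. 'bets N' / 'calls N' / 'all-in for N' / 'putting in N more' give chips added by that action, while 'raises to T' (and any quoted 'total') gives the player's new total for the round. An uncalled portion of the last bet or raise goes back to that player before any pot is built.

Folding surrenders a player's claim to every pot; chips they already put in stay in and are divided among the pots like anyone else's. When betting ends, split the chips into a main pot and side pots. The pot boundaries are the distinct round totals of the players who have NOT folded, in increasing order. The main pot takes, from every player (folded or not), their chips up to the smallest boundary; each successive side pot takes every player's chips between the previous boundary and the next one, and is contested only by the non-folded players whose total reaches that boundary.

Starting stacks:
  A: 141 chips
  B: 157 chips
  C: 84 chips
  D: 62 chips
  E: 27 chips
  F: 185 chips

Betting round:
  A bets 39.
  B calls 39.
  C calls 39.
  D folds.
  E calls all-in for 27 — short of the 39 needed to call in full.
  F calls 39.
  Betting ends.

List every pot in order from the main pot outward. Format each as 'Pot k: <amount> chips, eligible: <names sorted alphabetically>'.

Contributions: A=39, B=39, C=39, E=27, F=39
Folded: D
Pot levels (distinct totals of non-folded players): 27, 39
Layer 1-27: 27 each from A, B, C, E, F = 27*5 = 135 chips; eligible A, B, C, E, F
Layer 28-39: 12 each from A, B, C, F = 12*4 = 48 chips; eligible A, B, C, F

Pot 1: 135 chips, eligible: A, B, C, E, F
Pot 2: 48 chips, eligible: A, B, C, F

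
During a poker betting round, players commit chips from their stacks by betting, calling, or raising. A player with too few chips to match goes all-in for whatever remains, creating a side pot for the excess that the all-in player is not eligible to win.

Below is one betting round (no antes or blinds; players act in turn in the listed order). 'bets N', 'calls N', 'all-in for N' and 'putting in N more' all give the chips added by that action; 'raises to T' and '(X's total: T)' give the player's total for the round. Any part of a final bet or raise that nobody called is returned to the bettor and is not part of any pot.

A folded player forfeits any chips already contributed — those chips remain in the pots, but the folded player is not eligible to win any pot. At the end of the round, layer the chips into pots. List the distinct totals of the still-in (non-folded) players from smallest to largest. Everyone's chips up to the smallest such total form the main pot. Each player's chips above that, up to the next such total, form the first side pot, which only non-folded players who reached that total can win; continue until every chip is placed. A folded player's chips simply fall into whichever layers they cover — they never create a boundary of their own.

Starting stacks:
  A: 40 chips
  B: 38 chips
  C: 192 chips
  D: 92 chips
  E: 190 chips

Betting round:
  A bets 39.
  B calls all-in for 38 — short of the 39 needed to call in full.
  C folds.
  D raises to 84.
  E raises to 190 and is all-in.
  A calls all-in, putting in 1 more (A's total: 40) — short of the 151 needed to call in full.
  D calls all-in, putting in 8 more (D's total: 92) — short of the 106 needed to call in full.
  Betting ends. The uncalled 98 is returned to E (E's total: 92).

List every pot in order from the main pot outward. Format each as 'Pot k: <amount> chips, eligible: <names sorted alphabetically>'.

Pot 1: 152 chips, eligible: A, B, D, E
Pot 2: 6 chips, eligible: A, D, E
Pot 3: 104 chips, eligible: D, E

Derivation:
Contributions (after 98 returned to E): A=40, B=38, D=92, E=92
Folded: C
Pot levels (distinct totals of non-folded players): 38, 40, 92
Layer 1-38: 38 each from A, B, D, E = 38*4 = 152 chips; eligible A, B, D, E
Layer 39-40: 2 each from A, D, E = 2*3 = 6 chips; eligible A, D, E
Layer 41-92: 52 each from D, E = 52*2 = 104 chips; eligible D, E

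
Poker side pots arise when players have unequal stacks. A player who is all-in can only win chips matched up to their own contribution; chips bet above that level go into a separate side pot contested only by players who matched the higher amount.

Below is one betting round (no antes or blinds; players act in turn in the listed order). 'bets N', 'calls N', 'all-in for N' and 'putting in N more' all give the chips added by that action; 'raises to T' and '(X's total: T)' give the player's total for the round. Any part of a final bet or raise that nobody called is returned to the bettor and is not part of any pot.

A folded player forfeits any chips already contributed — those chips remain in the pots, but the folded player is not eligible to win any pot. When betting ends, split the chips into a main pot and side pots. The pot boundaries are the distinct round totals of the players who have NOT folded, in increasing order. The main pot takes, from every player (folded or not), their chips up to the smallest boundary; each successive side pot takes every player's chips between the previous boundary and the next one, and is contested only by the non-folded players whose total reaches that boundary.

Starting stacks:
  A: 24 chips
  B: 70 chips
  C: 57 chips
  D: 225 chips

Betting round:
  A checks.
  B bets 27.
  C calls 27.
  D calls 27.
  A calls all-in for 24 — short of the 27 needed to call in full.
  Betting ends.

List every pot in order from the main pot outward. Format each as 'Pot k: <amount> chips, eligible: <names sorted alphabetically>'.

Contributions: A=24, B=27, C=27, D=27
Pot levels (distinct totals of non-folded players): 24, 27
Layer 1-24: 24 each from A, B, C, D = 24*4 = 96 chips; eligible A, B, C, D
Layer 25-27: 3 each from B, C, D = 3*3 = 9 chips; eligible B, C, D

Pot 1: 96 chips, eligible: A, B, C, D
Pot 2: 9 chips, eligible: B, C, D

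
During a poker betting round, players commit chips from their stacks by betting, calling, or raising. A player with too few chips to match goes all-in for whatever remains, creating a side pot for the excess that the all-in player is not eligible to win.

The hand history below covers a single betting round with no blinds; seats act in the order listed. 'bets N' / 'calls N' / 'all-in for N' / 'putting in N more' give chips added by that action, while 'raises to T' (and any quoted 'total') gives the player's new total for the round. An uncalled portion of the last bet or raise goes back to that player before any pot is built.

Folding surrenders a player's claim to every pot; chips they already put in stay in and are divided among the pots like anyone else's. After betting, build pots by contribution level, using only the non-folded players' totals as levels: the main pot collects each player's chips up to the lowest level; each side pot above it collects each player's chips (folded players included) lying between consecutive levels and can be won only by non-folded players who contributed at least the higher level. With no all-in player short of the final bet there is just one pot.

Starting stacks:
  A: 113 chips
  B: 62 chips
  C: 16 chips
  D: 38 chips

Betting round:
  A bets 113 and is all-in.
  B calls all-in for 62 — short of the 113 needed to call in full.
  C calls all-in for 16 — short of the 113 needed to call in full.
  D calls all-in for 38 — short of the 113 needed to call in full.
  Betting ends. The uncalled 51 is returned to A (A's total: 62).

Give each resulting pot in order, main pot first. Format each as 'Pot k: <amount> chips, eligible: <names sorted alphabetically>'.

Contributions (after 51 returned to A): A=62, B=62, C=16, D=38
Pot levels (distinct totals of non-folded players): 16, 38, 62
Layer 1-16: 16 each from A, B, C, D = 16*4 = 64 chips; eligible A, B, C, D
Layer 17-38: 22 each from A, B, D = 22*3 = 66 chips; eligible A, B, D
Layer 39-62: 24 each from A, B = 24*2 = 48 chips; eligible A, B

Pot 1: 64 chips, eligible: A, B, C, D
Pot 2: 66 chips, eligible: A, B, D
Pot 3: 48 chips, eligible: A, B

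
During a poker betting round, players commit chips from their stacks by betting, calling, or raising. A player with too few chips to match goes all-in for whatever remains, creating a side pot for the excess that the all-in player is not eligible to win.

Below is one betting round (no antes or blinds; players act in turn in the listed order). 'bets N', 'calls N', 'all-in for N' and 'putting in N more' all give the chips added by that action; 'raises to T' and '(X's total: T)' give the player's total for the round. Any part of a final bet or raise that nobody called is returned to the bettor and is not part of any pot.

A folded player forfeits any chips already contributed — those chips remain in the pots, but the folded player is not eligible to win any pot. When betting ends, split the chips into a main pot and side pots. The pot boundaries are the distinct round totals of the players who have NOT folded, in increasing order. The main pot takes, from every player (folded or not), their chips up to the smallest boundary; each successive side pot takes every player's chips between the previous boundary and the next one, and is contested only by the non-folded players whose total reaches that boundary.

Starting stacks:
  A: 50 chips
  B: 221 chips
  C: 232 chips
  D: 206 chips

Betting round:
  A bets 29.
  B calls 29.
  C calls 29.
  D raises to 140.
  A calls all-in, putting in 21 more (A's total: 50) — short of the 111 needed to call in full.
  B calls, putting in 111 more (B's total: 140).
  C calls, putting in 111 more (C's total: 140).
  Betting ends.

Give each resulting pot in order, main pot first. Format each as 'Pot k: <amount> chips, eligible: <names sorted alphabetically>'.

Contributions: A=50, B=140, C=140, D=140
Pot levels (distinct totals of non-folded players): 50, 140
Layer 1-50: 50 each from A, B, C, D = 50*4 = 200 chips; eligible A, B, C, D
Layer 51-140: 90 each from B, C, D = 90*3 = 270 chips; eligible B, C, D

Pot 1: 200 chips, eligible: A, B, C, D
Pot 2: 270 chips, eligible: B, C, D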